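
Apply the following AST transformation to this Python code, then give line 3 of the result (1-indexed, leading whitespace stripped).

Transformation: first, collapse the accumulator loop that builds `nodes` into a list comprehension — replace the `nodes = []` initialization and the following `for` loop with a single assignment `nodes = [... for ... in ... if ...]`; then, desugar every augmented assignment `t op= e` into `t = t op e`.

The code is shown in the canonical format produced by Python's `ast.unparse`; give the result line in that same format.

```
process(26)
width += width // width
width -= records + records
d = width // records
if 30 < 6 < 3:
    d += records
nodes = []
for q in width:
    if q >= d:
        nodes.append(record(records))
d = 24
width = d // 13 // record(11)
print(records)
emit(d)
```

width = width - (records + records)

Transformed code:
process(26)
width = width + width // width
width = width - (records + records)
d = width // records
if 30 < 6 < 3:
    d = d + records
nodes = [record(records) for q in width if q >= d]
d = 24
width = d // 13 // record(11)
print(records)
emit(d)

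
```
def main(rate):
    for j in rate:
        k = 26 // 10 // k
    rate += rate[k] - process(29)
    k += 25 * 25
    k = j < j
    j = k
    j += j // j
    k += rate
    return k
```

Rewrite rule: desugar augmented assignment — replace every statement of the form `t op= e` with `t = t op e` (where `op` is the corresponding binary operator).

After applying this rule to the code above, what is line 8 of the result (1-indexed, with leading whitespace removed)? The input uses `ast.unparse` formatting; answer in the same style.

Transformed code:
def main(rate):
    for j in rate:
        k = 26 // 10 // k
    rate = rate + (rate[k] - process(29))
    k = k + 25 * 25
    k = j < j
    j = k
    j = j + j // j
    k = k + rate
    return k

j = j + j // j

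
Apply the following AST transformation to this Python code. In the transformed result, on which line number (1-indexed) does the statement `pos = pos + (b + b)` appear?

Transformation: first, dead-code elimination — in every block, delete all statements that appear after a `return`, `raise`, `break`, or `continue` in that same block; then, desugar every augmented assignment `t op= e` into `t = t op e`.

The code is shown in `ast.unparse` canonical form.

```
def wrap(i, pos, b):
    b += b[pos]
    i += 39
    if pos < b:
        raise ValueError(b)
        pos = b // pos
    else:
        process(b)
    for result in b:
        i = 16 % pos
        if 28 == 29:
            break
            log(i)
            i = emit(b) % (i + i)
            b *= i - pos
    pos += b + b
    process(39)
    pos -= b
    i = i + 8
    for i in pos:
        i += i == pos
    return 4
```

Transformed code:
def wrap(i, pos, b):
    b = b + b[pos]
    i = i + 39
    if pos < b:
        raise ValueError(b)
    else:
        process(b)
    for result in b:
        i = 16 % pos
        if 28 == 29:
            break
    pos = pos + (b + b)
    process(39)
    pos = pos - b
    i = i + 8
    for i in pos:
        i = i + (i == pos)
    return 4

12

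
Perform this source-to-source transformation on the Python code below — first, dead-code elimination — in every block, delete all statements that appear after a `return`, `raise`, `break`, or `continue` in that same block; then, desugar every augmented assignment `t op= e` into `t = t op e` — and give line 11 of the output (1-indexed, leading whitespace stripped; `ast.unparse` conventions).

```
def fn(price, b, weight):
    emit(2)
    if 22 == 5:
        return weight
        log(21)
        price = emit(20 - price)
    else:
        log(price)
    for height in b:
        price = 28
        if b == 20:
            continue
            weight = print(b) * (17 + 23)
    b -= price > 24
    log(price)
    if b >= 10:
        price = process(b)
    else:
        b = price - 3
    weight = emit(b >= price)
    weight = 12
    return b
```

b = b - (price > 24)

Transformed code:
def fn(price, b, weight):
    emit(2)
    if 22 == 5:
        return weight
    else:
        log(price)
    for height in b:
        price = 28
        if b == 20:
            continue
    b = b - (price > 24)
    log(price)
    if b >= 10:
        price = process(b)
    else:
        b = price - 3
    weight = emit(b >= price)
    weight = 12
    return b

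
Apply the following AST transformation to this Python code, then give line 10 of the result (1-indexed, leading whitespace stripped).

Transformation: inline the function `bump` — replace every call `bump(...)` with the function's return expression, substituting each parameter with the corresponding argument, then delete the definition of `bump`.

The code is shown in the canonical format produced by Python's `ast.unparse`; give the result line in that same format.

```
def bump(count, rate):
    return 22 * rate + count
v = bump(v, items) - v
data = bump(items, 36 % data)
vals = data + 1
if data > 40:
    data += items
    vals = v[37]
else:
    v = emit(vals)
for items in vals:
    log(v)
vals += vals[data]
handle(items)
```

log(v)

Transformed code:
v = 22 * items + v - v
data = 22 * (36 % data) + items
vals = data + 1
if data > 40:
    data += items
    vals = v[37]
else:
    v = emit(vals)
for items in vals:
    log(v)
vals += vals[data]
handle(items)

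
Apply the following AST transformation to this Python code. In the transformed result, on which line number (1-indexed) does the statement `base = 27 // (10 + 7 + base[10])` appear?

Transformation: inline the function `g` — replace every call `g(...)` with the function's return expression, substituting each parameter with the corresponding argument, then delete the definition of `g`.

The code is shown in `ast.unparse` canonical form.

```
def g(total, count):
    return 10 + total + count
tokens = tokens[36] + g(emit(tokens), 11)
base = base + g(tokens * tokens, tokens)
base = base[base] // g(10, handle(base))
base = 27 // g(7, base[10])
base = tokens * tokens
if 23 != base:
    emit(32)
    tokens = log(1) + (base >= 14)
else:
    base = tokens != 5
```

Transformed code:
tokens = tokens[36] + (10 + emit(tokens) + 11)
base = base + (10 + tokens * tokens + tokens)
base = base[base] // (10 + 10 + handle(base))
base = 27 // (10 + 7 + base[10])
base = tokens * tokens
if 23 != base:
    emit(32)
    tokens = log(1) + (base >= 14)
else:
    base = tokens != 5

4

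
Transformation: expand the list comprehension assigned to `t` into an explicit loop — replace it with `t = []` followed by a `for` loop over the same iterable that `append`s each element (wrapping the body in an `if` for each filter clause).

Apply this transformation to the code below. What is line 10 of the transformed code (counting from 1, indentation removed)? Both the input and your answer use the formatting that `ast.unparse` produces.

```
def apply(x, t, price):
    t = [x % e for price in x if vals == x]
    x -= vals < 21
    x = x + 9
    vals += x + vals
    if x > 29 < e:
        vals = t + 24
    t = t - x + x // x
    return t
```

vals = t + 24

Transformed code:
def apply(x, t, price):
    t = []
    for price in x:
        if vals == x:
            t.append(x % e)
    x -= vals < 21
    x = x + 9
    vals += x + vals
    if x > 29 < e:
        vals = t + 24
    t = t - x + x // x
    return t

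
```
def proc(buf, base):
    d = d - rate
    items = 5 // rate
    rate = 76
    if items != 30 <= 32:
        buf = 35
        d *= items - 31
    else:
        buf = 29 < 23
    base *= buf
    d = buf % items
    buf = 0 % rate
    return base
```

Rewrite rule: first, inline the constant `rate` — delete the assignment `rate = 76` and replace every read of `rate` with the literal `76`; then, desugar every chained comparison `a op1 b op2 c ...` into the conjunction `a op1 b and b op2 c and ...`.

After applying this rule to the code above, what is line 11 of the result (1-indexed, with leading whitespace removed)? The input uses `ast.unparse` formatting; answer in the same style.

buf = 0 % 76

Transformed code:
def proc(buf, base):
    d = d - 76
    items = 5 // 76
    if items != 30 and 30 <= 32:
        buf = 35
        d *= items - 31
    else:
        buf = 29 < 23
    base *= buf
    d = buf % items
    buf = 0 % 76
    return base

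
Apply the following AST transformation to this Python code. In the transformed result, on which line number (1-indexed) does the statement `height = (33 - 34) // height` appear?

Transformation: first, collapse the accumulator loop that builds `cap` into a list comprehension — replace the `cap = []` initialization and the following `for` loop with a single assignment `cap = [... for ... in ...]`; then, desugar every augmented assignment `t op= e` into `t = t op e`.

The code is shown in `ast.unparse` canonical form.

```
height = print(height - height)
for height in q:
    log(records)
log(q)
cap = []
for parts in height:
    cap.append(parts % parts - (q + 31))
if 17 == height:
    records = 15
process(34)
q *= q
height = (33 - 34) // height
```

10

Transformed code:
height = print(height - height)
for height in q:
    log(records)
log(q)
cap = [parts % parts - (q + 31) for parts in height]
if 17 == height:
    records = 15
process(34)
q = q * q
height = (33 - 34) // height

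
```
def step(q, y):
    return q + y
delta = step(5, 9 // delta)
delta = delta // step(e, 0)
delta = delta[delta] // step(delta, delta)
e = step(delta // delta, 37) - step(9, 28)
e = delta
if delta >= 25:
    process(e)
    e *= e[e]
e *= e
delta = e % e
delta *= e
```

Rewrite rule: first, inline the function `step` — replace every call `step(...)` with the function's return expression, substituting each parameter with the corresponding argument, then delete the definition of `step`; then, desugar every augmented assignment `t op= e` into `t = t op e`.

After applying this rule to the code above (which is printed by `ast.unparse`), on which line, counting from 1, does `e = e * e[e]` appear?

Transformed code:
delta = 5 + 9 // delta
delta = delta // (e + 0)
delta = delta[delta] // (delta + delta)
e = delta // delta + 37 - (9 + 28)
e = delta
if delta >= 25:
    process(e)
    e = e * e[e]
e = e * e
delta = e % e
delta = delta * e

8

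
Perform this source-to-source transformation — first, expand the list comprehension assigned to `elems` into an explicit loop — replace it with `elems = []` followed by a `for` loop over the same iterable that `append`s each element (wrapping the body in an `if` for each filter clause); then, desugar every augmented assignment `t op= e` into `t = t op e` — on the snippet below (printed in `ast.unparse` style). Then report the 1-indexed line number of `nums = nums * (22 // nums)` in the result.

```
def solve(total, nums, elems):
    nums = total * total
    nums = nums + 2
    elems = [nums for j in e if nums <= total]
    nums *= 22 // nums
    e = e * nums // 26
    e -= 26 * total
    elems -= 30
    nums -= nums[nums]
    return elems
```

8

Transformed code:
def solve(total, nums, elems):
    nums = total * total
    nums = nums + 2
    elems = []
    for j in e:
        if nums <= total:
            elems.append(nums)
    nums = nums * (22 // nums)
    e = e * nums // 26
    e = e - 26 * total
    elems = elems - 30
    nums = nums - nums[nums]
    return elems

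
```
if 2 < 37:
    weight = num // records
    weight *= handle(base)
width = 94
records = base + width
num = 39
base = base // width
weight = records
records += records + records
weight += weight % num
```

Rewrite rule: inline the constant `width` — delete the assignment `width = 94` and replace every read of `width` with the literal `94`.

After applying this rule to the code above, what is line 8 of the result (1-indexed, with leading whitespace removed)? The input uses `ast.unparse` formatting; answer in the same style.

Transformed code:
if 2 < 37:
    weight = num // records
    weight *= handle(base)
records = base + 94
num = 39
base = base // 94
weight = records
records += records + records
weight += weight % num

records += records + records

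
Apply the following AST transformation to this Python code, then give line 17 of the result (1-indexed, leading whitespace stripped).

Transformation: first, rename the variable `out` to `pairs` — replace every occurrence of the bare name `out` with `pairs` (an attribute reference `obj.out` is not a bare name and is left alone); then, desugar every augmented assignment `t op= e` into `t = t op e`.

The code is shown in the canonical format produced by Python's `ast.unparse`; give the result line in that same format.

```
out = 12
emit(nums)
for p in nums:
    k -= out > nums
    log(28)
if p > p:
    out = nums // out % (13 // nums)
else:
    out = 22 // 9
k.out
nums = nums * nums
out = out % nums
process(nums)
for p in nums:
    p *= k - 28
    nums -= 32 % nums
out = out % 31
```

pairs = pairs % 31

Transformed code:
pairs = 12
emit(nums)
for p in nums:
    k = k - (pairs > nums)
    log(28)
if p > p:
    pairs = nums // pairs % (13 // nums)
else:
    pairs = 22 // 9
k.out
nums = nums * nums
pairs = pairs % nums
process(nums)
for p in nums:
    p = p * (k - 28)
    nums = nums - 32 % nums
pairs = pairs % 31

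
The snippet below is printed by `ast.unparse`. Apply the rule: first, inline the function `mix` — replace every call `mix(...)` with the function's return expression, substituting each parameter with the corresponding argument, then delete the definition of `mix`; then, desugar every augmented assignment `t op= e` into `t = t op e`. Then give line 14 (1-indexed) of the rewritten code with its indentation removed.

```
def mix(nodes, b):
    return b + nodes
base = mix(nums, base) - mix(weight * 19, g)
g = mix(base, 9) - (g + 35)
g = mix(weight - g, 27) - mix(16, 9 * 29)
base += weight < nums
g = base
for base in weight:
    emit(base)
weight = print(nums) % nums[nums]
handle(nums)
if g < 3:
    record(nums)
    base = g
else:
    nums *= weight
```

nums = nums * weight

Transformed code:
base = base + nums - (g + weight * 19)
g = 9 + base - (g + 35)
g = 27 + (weight - g) - (9 * 29 + 16)
base = base + (weight < nums)
g = base
for base in weight:
    emit(base)
weight = print(nums) % nums[nums]
handle(nums)
if g < 3:
    record(nums)
    base = g
else:
    nums = nums * weight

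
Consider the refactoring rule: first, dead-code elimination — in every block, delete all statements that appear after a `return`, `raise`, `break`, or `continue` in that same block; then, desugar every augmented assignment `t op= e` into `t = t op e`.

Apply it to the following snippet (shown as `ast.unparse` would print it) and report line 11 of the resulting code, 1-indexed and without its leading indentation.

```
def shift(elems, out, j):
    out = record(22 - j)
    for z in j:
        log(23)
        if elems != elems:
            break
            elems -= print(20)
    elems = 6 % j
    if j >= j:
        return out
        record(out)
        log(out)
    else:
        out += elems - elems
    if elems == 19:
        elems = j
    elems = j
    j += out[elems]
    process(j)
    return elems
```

out = out + (elems - elems)

Transformed code:
def shift(elems, out, j):
    out = record(22 - j)
    for z in j:
        log(23)
        if elems != elems:
            break
    elems = 6 % j
    if j >= j:
        return out
    else:
        out = out + (elems - elems)
    if elems == 19:
        elems = j
    elems = j
    j = j + out[elems]
    process(j)
    return elems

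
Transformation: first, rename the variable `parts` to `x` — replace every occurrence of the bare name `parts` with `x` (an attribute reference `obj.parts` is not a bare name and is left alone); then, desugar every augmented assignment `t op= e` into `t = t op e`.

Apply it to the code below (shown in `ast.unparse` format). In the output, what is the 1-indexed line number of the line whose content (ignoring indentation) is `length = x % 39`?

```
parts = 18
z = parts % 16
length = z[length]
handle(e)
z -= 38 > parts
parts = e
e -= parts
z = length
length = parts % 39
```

9

Transformed code:
x = 18
z = x % 16
length = z[length]
handle(e)
z = z - (38 > x)
x = e
e = e - x
z = length
length = x % 39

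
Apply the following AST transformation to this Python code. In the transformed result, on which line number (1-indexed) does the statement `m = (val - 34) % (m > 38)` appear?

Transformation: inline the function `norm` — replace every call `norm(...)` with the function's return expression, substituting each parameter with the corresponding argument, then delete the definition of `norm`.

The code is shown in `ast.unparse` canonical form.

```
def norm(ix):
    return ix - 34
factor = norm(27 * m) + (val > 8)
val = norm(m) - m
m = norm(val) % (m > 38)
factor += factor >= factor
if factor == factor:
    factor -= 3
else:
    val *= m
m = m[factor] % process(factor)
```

Transformed code:
factor = 27 * m - 34 + (val > 8)
val = m - 34 - m
m = (val - 34) % (m > 38)
factor += factor >= factor
if factor == factor:
    factor -= 3
else:
    val *= m
m = m[factor] % process(factor)

3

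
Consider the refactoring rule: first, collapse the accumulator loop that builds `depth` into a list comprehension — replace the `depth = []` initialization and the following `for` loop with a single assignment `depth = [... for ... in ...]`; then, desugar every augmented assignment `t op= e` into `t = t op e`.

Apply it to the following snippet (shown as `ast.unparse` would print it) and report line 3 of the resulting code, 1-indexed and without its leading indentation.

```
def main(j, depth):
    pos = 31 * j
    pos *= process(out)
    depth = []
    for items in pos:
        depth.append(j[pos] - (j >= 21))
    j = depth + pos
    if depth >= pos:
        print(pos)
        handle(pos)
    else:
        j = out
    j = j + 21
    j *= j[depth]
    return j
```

Transformed code:
def main(j, depth):
    pos = 31 * j
    pos = pos * process(out)
    depth = [j[pos] - (j >= 21) for items in pos]
    j = depth + pos
    if depth >= pos:
        print(pos)
        handle(pos)
    else:
        j = out
    j = j + 21
    j = j * j[depth]
    return j

pos = pos * process(out)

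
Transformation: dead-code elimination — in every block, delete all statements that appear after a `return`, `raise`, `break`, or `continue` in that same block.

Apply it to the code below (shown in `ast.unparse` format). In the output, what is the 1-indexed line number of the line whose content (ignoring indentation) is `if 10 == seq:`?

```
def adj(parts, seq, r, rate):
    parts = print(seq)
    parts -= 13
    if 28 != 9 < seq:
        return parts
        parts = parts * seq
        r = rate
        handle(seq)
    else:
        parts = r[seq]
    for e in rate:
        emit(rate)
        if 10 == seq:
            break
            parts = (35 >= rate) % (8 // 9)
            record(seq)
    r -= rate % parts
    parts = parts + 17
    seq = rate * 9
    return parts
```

10

Transformed code:
def adj(parts, seq, r, rate):
    parts = print(seq)
    parts -= 13
    if 28 != 9 < seq:
        return parts
    else:
        parts = r[seq]
    for e in rate:
        emit(rate)
        if 10 == seq:
            break
    r -= rate % parts
    parts = parts + 17
    seq = rate * 9
    return parts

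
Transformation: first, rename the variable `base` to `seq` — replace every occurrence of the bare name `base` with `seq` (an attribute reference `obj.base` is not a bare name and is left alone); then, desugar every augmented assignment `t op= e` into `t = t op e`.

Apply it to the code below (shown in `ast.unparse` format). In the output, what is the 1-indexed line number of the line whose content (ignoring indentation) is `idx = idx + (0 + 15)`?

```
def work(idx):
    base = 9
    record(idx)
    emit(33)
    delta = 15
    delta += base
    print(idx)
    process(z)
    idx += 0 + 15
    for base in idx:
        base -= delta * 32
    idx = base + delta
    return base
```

Transformed code:
def work(idx):
    seq = 9
    record(idx)
    emit(33)
    delta = 15
    delta = delta + seq
    print(idx)
    process(z)
    idx = idx + (0 + 15)
    for seq in idx:
        seq = seq - delta * 32
    idx = seq + delta
    return seq

9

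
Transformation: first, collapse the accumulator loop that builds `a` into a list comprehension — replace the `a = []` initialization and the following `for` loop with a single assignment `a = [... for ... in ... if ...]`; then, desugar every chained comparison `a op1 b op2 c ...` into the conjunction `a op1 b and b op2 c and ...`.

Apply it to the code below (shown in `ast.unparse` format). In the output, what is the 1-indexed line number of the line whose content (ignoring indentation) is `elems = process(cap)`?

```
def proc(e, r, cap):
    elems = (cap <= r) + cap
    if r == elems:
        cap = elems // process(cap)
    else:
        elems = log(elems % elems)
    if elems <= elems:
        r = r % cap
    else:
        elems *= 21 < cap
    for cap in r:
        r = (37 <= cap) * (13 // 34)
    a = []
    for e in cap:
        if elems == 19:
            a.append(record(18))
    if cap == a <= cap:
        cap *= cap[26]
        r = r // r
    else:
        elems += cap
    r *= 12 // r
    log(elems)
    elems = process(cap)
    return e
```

Transformed code:
def proc(e, r, cap):
    elems = (cap <= r) + cap
    if r == elems:
        cap = elems // process(cap)
    else:
        elems = log(elems % elems)
    if elems <= elems:
        r = r % cap
    else:
        elems *= 21 < cap
    for cap in r:
        r = (37 <= cap) * (13 // 34)
    a = [record(18) for e in cap if elems == 19]
    if cap == a and a <= cap:
        cap *= cap[26]
        r = r // r
    else:
        elems += cap
    r *= 12 // r
    log(elems)
    elems = process(cap)
    return e

21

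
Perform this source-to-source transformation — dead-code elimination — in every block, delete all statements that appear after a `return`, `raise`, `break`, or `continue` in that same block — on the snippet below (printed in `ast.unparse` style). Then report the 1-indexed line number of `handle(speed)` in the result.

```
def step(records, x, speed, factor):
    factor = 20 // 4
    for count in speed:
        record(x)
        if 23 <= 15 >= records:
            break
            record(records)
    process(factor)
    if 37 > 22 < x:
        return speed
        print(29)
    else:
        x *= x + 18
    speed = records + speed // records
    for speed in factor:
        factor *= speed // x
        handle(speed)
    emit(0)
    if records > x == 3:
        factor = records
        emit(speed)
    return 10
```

15

Transformed code:
def step(records, x, speed, factor):
    factor = 20 // 4
    for count in speed:
        record(x)
        if 23 <= 15 >= records:
            break
    process(factor)
    if 37 > 22 < x:
        return speed
    else:
        x *= x + 18
    speed = records + speed // records
    for speed in factor:
        factor *= speed // x
        handle(speed)
    emit(0)
    if records > x == 3:
        factor = records
        emit(speed)
    return 10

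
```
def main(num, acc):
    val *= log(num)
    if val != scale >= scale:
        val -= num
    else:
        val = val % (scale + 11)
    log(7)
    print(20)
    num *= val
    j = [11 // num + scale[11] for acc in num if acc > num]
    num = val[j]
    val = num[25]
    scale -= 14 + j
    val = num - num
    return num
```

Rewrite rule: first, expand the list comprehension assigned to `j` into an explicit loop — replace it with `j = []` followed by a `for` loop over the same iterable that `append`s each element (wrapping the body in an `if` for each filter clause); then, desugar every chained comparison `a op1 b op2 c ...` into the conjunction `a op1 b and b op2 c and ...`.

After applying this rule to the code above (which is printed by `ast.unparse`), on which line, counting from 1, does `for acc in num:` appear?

11

Transformed code:
def main(num, acc):
    val *= log(num)
    if val != scale and scale >= scale:
        val -= num
    else:
        val = val % (scale + 11)
    log(7)
    print(20)
    num *= val
    j = []
    for acc in num:
        if acc > num:
            j.append(11 // num + scale[11])
    num = val[j]
    val = num[25]
    scale -= 14 + j
    val = num - num
    return num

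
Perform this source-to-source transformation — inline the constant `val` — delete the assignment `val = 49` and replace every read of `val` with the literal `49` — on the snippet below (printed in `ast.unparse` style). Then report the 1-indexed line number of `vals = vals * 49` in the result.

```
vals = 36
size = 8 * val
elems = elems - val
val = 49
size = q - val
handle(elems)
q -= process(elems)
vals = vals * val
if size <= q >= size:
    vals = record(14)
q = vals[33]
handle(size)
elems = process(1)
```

Transformed code:
vals = 36
size = 8 * 49
elems = elems - 49
size = q - 49
handle(elems)
q -= process(elems)
vals = vals * 49
if size <= q >= size:
    vals = record(14)
q = vals[33]
handle(size)
elems = process(1)

7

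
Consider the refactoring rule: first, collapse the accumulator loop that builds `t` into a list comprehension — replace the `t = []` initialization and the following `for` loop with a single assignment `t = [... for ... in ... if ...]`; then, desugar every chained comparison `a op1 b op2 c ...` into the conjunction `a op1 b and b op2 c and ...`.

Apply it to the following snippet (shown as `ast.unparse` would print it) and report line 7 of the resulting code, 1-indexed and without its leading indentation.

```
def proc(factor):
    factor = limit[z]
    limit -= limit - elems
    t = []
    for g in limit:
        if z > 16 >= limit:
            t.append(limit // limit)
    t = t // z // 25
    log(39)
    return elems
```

Transformed code:
def proc(factor):
    factor = limit[z]
    limit -= limit - elems
    t = [limit // limit for g in limit if z > 16 and 16 >= limit]
    t = t // z // 25
    log(39)
    return elems

return elems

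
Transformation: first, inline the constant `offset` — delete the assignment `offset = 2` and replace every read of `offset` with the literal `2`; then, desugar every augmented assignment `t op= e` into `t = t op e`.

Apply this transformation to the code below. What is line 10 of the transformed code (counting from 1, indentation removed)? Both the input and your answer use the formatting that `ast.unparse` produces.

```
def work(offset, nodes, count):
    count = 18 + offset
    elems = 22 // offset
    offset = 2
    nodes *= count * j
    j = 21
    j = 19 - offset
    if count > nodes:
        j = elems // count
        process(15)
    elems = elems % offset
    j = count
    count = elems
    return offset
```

elems = elems % 2

Transformed code:
def work(offset, nodes, count):
    count = 18 + 2
    elems = 22 // 2
    nodes = nodes * (count * j)
    j = 21
    j = 19 - 2
    if count > nodes:
        j = elems // count
        process(15)
    elems = elems % 2
    j = count
    count = elems
    return 2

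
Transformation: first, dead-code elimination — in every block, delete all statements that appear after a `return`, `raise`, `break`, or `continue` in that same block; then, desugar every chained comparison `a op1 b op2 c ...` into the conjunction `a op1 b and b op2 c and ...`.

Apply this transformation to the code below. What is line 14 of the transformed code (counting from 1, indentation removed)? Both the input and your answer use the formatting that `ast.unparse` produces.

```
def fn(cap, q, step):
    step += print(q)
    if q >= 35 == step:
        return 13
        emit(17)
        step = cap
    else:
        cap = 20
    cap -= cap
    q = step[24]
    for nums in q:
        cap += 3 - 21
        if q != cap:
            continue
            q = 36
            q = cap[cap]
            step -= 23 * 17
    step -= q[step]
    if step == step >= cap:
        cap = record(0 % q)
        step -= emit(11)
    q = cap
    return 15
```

if step == step and step >= cap:

Transformed code:
def fn(cap, q, step):
    step += print(q)
    if q >= 35 and 35 == step:
        return 13
    else:
        cap = 20
    cap -= cap
    q = step[24]
    for nums in q:
        cap += 3 - 21
        if q != cap:
            continue
    step -= q[step]
    if step == step and step >= cap:
        cap = record(0 % q)
        step -= emit(11)
    q = cap
    return 15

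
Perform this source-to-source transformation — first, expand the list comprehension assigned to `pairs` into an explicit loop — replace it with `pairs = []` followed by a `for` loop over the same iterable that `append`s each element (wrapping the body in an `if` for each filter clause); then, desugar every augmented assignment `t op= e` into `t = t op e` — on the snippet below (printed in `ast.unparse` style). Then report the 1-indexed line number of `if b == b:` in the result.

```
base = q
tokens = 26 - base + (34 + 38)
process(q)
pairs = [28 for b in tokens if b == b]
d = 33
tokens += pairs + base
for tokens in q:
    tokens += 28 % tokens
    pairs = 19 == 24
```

6

Transformed code:
base = q
tokens = 26 - base + (34 + 38)
process(q)
pairs = []
for b in tokens:
    if b == b:
        pairs.append(28)
d = 33
tokens = tokens + (pairs + base)
for tokens in q:
    tokens = tokens + 28 % tokens
    pairs = 19 == 24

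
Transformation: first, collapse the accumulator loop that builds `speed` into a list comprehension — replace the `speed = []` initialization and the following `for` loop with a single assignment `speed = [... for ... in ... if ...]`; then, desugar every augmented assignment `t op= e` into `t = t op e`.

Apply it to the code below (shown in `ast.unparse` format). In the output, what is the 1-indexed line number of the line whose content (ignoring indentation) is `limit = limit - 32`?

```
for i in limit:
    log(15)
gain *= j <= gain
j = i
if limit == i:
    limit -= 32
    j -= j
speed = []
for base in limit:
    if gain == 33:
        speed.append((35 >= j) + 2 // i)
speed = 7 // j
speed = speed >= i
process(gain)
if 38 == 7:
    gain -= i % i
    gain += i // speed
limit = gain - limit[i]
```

6

Transformed code:
for i in limit:
    log(15)
gain = gain * (j <= gain)
j = i
if limit == i:
    limit = limit - 32
    j = j - j
speed = [(35 >= j) + 2 // i for base in limit if gain == 33]
speed = 7 // j
speed = speed >= i
process(gain)
if 38 == 7:
    gain = gain - i % i
    gain = gain + i // speed
limit = gain - limit[i]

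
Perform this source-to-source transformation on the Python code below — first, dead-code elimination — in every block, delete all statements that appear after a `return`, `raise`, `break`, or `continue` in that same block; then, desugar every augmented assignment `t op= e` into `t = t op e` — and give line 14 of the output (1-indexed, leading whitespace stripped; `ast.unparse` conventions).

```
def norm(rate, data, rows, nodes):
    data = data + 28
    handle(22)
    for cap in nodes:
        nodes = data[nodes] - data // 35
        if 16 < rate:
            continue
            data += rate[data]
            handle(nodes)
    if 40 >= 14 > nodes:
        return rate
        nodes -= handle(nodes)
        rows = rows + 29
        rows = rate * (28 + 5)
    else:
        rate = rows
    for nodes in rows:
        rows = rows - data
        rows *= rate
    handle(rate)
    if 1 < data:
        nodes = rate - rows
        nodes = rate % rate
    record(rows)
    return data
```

Transformed code:
def norm(rate, data, rows, nodes):
    data = data + 28
    handle(22)
    for cap in nodes:
        nodes = data[nodes] - data // 35
        if 16 < rate:
            continue
    if 40 >= 14 > nodes:
        return rate
    else:
        rate = rows
    for nodes in rows:
        rows = rows - data
        rows = rows * rate
    handle(rate)
    if 1 < data:
        nodes = rate - rows
        nodes = rate % rate
    record(rows)
    return data

rows = rows * rate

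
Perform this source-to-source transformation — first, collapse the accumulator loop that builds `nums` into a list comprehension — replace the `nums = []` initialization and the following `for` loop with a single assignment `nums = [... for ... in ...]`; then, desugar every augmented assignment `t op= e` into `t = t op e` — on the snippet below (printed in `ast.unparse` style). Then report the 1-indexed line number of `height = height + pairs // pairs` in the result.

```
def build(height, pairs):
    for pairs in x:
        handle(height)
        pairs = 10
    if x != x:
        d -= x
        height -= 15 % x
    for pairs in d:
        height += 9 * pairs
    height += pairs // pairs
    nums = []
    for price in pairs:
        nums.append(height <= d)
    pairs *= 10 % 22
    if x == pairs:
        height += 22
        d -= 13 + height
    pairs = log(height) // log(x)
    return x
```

10

Transformed code:
def build(height, pairs):
    for pairs in x:
        handle(height)
        pairs = 10
    if x != x:
        d = d - x
        height = height - 15 % x
    for pairs in d:
        height = height + 9 * pairs
    height = height + pairs // pairs
    nums = [height <= d for price in pairs]
    pairs = pairs * (10 % 22)
    if x == pairs:
        height = height + 22
        d = d - (13 + height)
    pairs = log(height) // log(x)
    return x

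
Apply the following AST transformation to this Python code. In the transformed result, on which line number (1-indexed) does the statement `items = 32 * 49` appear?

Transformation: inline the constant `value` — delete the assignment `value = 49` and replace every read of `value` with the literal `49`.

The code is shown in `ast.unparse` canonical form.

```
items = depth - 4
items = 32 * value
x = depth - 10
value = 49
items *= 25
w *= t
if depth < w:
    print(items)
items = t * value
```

2

Transformed code:
items = depth - 4
items = 32 * 49
x = depth - 10
items *= 25
w *= t
if depth < w:
    print(items)
items = t * 49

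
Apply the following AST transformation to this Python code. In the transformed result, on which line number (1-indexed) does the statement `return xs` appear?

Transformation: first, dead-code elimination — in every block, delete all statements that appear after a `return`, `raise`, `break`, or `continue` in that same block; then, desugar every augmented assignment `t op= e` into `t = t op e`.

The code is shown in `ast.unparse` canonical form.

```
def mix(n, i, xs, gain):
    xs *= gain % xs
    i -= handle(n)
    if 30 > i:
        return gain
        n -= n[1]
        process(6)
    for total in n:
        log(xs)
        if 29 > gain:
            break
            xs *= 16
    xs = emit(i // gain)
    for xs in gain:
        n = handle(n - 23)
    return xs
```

13

Transformed code:
def mix(n, i, xs, gain):
    xs = xs * (gain % xs)
    i = i - handle(n)
    if 30 > i:
        return gain
    for total in n:
        log(xs)
        if 29 > gain:
            break
    xs = emit(i // gain)
    for xs in gain:
        n = handle(n - 23)
    return xs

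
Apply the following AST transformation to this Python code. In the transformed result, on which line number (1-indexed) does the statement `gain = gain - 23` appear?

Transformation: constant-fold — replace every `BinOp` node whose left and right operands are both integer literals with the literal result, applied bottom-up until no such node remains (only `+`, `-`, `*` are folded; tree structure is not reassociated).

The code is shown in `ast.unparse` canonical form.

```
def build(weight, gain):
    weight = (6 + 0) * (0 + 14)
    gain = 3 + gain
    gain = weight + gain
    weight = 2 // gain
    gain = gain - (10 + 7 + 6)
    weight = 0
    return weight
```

6

Transformed code:
def build(weight, gain):
    weight = 84
    gain = 3 + gain
    gain = weight + gain
    weight = 2 // gain
    gain = gain - 23
    weight = 0
    return weight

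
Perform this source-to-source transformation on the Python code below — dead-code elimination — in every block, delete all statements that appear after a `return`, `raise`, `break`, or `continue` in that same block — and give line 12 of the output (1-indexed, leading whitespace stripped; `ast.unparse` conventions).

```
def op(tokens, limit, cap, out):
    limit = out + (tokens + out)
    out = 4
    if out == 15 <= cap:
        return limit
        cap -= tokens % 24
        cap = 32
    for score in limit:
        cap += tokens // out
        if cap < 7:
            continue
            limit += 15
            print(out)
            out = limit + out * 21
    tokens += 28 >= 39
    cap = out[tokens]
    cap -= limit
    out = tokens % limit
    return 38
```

Transformed code:
def op(tokens, limit, cap, out):
    limit = out + (tokens + out)
    out = 4
    if out == 15 <= cap:
        return limit
    for score in limit:
        cap += tokens // out
        if cap < 7:
            continue
    tokens += 28 >= 39
    cap = out[tokens]
    cap -= limit
    out = tokens % limit
    return 38

cap -= limit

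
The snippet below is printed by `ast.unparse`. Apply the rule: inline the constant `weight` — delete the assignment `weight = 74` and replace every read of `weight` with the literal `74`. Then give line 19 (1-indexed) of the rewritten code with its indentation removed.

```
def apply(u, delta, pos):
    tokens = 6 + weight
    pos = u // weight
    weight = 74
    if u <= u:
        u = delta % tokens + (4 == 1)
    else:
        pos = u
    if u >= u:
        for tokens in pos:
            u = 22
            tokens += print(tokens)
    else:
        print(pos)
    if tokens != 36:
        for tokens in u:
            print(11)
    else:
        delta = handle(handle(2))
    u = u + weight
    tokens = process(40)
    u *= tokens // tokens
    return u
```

Transformed code:
def apply(u, delta, pos):
    tokens = 6 + 74
    pos = u // 74
    if u <= u:
        u = delta % tokens + (4 == 1)
    else:
        pos = u
    if u >= u:
        for tokens in pos:
            u = 22
            tokens += print(tokens)
    else:
        print(pos)
    if tokens != 36:
        for tokens in u:
            print(11)
    else:
        delta = handle(handle(2))
    u = u + 74
    tokens = process(40)
    u *= tokens // tokens
    return u

u = u + 74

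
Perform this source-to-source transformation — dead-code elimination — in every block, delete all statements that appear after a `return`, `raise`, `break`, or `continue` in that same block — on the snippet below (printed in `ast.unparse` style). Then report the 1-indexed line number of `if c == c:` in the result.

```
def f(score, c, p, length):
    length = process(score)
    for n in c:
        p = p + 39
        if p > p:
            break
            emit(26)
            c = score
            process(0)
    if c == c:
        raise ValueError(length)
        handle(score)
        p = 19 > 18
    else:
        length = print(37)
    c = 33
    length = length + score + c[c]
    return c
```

7

Transformed code:
def f(score, c, p, length):
    length = process(score)
    for n in c:
        p = p + 39
        if p > p:
            break
    if c == c:
        raise ValueError(length)
    else:
        length = print(37)
    c = 33
    length = length + score + c[c]
    return c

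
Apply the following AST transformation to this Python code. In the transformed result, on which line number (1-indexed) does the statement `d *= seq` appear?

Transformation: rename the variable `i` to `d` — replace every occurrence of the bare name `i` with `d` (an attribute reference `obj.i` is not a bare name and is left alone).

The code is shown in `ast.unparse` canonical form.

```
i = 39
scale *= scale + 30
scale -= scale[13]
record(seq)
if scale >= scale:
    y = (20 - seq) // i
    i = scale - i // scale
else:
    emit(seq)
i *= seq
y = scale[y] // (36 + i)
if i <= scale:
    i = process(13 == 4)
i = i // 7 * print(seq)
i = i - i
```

Transformed code:
d = 39
scale *= scale + 30
scale -= scale[13]
record(seq)
if scale >= scale:
    y = (20 - seq) // d
    d = scale - d // scale
else:
    emit(seq)
d *= seq
y = scale[y] // (36 + d)
if d <= scale:
    d = process(13 == 4)
d = d // 7 * print(seq)
d = d - d

10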